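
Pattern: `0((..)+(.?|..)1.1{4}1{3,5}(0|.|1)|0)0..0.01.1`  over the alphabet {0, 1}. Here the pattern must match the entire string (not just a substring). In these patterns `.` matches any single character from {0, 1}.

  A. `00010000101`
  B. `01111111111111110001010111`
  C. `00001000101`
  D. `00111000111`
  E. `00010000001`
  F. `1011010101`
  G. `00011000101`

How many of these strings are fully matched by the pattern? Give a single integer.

A → match
B → match
C → match
D → no match
E → no match
F → no match — must start with `0`
G → match
Total matched: 4

4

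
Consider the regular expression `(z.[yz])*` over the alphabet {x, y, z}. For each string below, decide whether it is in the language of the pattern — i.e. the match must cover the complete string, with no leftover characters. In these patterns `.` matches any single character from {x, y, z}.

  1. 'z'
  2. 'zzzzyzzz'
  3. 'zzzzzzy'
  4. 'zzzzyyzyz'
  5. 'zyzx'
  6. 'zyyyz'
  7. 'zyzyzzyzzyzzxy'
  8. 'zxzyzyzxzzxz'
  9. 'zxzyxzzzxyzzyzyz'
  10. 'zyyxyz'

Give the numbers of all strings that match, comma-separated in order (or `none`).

4

1 → no match
2 → no match
3 → no match
4 → match
5 → no match
6 → no match
7 → no match
8 → no match
9 → no match
10 → no match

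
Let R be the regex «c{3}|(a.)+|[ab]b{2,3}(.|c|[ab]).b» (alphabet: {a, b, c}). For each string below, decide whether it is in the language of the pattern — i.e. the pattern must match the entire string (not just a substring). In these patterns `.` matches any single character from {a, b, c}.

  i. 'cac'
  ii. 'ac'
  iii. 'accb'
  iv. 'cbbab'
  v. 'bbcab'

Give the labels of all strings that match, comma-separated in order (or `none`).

i → no match
ii → match
iii → no match
iv → no match
v → no match

ii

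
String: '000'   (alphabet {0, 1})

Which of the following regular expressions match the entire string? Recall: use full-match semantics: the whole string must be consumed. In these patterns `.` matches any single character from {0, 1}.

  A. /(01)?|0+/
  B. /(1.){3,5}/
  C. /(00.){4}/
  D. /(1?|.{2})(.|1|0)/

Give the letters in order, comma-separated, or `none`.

A → match
B → no match — must start with '1'
C → no match
D → match

A, D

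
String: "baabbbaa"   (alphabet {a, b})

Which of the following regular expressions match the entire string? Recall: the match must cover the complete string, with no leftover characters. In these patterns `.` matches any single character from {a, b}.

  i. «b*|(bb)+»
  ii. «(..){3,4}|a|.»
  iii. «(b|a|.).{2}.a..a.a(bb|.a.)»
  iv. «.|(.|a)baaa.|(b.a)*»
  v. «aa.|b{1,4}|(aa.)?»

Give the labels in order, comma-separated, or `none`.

ii

i → no match
ii → match
iii → no match
iv → no match
v → no match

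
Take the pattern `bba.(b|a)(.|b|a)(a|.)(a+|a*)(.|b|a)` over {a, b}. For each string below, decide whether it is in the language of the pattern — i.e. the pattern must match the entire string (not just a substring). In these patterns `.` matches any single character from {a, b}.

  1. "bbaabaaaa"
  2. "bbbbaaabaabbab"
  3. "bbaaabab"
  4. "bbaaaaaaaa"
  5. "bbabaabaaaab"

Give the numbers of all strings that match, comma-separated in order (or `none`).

1. "bbaabaaaa" → match
2 → no match — must start with "bba"
3. "bbaaabab" → match
4. "bbaaaaaaaa" → match
5. "bbabaabaaaab" → match

1, 3, 4, 5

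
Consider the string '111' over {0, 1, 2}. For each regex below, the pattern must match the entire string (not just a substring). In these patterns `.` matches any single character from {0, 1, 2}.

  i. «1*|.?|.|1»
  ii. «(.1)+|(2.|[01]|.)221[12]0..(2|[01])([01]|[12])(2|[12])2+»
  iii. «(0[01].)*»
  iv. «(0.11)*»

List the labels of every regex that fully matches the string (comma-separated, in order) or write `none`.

i

i → match
ii → no match
iii → no match
iv → no match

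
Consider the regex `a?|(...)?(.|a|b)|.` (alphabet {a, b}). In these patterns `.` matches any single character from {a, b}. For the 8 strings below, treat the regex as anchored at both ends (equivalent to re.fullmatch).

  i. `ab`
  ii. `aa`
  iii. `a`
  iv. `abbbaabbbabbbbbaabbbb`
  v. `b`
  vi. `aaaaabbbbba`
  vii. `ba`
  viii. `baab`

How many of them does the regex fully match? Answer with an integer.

3

i → no match
ii → no match
iii → match
iv → no match
v → match
vi → no match
vii → no match
viii → match
Total matched: 3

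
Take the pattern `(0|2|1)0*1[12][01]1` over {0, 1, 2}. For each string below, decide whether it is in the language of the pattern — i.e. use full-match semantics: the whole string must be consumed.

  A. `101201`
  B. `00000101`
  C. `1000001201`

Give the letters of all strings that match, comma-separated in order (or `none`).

A. `101201` → match
B. `00000101` → no match
C. `1000001201` → match

A, C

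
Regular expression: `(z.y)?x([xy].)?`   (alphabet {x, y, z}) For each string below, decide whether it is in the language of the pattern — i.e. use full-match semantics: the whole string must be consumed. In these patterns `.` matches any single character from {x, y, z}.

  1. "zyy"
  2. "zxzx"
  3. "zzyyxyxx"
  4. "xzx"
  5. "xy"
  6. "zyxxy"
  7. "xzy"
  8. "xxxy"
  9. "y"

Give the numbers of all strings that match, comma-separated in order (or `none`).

none

1 → no match
2 → no match
3 → no match
4 → no match
5 → no match
6 → no match
7 → no match
8 → no match
9 → no match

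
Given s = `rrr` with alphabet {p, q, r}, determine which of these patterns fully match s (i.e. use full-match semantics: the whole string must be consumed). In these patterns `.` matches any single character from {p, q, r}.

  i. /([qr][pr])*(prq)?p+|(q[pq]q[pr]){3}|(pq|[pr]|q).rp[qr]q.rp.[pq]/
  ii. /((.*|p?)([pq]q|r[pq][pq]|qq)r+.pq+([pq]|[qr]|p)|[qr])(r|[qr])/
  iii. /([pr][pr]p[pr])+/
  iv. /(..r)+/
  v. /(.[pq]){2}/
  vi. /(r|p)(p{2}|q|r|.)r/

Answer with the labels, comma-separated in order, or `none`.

iv, vi

i → no match
ii → no match
iii → no match
iv → match
v → no match
vi → match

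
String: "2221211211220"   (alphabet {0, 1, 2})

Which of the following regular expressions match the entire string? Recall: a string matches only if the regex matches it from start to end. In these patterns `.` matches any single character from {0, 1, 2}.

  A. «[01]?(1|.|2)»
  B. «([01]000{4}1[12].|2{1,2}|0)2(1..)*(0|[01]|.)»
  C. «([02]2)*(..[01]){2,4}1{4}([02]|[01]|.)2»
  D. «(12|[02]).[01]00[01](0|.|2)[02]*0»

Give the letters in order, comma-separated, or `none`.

B

A → no match
B → match
C → no match — must end with "2"
D → no match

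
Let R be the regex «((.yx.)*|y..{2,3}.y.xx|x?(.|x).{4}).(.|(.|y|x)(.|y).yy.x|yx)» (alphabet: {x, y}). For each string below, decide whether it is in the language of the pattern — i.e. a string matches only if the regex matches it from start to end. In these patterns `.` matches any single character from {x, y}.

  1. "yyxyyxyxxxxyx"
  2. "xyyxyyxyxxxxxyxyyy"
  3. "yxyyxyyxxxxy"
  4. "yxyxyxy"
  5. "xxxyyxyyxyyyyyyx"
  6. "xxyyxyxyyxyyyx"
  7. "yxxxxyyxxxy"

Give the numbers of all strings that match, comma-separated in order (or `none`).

1, 3, 4, 6, 7

1 → match
2 → no match
3 → match
4 → match
5 → no match
6 → match
7 → match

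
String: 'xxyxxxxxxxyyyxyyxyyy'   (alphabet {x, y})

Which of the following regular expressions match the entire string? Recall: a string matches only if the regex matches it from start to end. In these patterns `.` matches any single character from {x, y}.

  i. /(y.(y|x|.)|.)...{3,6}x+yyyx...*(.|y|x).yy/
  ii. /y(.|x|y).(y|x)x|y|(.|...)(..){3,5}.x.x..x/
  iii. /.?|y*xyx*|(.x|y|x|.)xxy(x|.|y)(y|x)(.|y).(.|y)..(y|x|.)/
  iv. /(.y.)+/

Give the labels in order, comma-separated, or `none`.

i

i → match
ii → no match
iii → no match
iv → no match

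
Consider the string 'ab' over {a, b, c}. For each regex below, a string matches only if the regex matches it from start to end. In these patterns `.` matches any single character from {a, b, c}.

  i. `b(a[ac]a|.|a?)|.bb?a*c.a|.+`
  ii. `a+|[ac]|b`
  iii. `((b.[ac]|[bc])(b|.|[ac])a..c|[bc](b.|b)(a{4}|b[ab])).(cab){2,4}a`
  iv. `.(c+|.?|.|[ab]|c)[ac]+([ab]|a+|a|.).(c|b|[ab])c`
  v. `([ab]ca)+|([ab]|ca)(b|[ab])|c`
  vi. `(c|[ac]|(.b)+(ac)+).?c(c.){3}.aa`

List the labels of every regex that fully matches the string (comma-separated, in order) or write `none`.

i → match
ii → no match
iii → no match — must end with 'caba'
iv → no match — must end with 'c'
v → match
vi → no match — must end with 'aa'

i, v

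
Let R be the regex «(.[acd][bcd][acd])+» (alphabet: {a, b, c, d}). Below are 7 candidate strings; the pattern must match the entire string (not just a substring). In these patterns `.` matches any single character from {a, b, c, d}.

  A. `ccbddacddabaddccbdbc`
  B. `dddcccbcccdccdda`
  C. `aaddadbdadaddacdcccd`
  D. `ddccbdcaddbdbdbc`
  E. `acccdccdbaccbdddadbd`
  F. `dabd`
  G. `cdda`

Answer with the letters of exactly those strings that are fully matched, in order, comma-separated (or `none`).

A → match
B → match
C → no match
D → match
E → match
F → match
G → match

A, B, D, E, F, G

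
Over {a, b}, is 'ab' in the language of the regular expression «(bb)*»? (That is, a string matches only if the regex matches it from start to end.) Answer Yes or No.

No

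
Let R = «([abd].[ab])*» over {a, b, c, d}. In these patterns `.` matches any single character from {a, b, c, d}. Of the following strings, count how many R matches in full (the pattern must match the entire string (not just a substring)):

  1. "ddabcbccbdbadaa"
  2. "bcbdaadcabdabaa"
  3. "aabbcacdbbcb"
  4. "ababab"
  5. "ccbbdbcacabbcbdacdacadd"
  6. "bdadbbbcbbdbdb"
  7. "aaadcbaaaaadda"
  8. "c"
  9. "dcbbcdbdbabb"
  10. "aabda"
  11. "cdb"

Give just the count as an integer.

2

1 → no match
2 → match
3 → no match
4 → match
5 → no match
6 → no match
7 → no match
8 → no match
9 → no match
10 → no match
11 → no match
Total matched: 2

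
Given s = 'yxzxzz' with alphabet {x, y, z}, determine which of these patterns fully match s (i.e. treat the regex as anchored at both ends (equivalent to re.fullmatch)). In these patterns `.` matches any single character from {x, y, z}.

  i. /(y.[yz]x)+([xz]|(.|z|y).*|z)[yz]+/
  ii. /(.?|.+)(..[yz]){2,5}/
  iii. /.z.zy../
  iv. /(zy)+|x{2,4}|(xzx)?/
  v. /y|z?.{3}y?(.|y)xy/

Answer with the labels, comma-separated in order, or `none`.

i, ii

i → match
ii → match
iii → no match
iv → no match
v → no match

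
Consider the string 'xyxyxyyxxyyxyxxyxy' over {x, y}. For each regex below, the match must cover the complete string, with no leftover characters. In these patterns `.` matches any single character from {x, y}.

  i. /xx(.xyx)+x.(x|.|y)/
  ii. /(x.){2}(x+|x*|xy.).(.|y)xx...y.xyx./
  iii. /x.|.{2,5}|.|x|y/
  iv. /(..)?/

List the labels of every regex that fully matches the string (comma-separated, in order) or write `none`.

i → no match — must start with 'xx'
ii → match
iii → no match
iv → no match

ii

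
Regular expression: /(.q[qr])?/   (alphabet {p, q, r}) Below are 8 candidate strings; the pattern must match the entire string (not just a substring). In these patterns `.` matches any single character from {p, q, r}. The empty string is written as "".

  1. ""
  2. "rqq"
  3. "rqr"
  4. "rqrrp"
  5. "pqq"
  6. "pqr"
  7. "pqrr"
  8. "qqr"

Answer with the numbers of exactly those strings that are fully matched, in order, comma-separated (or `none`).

1 → match
2 → match
3 → match
4 → no match
5 → match
6 → match
7 → no match
8 → match

1, 2, 3, 5, 6, 8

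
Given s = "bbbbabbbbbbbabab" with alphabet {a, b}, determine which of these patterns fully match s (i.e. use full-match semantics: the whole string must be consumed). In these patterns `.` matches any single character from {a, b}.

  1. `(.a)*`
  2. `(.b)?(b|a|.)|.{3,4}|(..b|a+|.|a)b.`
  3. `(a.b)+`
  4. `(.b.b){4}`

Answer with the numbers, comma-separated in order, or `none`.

1 → no match
2 → no match
3 → no match — must start with "a"
4 → match

4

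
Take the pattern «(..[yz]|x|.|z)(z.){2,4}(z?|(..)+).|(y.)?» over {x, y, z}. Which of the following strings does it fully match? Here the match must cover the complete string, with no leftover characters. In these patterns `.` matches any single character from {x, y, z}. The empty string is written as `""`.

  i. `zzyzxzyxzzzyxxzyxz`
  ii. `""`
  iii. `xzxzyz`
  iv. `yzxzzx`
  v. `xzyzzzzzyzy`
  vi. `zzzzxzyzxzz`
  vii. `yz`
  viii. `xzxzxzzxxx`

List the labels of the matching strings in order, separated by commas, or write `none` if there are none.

i → match
ii. `""` → match
iii. `xzxzyz` → match
iv. `yzxzzx` → match
v. `xzyzzzzzyzy` → match
vi. `zzzzxzyzxzz` → match
vii. `yz` → match
viii. `xzxzxzzxxx` → match

i, ii, iii, iv, v, vi, vii, viii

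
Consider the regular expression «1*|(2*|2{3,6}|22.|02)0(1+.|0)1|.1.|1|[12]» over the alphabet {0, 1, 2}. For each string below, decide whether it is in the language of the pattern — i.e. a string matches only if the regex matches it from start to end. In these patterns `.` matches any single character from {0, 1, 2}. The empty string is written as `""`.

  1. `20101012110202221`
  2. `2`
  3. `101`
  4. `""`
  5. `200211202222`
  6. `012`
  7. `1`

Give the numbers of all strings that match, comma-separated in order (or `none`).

2, 4, 6, 7

1 → no match
2 → match
3 → no match
4 → match
5 → no match
6 → match
7 → match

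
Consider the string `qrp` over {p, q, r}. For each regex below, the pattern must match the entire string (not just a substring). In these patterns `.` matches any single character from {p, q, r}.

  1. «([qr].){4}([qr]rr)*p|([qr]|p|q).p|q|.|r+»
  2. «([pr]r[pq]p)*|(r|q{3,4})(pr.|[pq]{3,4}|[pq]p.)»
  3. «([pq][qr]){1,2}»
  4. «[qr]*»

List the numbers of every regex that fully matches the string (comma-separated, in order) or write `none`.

1

1 → match
2 → no match
3 → no match
4 → no match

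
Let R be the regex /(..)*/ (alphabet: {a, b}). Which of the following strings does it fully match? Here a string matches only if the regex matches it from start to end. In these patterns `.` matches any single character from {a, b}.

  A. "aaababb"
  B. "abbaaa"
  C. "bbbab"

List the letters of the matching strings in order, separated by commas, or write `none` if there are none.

B

A. "aaababb" → no match
B. "abbaaa" → match
C. "bbbab" → no match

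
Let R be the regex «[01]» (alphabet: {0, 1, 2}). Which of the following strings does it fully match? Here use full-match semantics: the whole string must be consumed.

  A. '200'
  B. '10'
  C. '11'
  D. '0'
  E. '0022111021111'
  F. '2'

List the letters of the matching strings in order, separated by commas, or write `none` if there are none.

D

A → no match
B → no match
C → no match
D → match
E → no match
F → no match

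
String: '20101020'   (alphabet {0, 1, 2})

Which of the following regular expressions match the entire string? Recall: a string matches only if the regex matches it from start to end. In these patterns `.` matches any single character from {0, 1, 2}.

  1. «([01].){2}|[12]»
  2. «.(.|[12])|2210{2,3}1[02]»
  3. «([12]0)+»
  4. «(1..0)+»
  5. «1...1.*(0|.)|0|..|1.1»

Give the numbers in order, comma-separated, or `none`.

3

1 → no match
2 → no match
3 → match
4 → no match — must start with '1'
5 → no match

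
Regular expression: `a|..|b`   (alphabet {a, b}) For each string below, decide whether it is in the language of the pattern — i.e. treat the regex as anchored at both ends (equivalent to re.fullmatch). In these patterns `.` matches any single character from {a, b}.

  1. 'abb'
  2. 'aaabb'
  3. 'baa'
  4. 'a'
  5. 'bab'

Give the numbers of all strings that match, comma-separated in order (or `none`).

4

1 → no match
2 → no match
3 → no match
4 → match
5 → no match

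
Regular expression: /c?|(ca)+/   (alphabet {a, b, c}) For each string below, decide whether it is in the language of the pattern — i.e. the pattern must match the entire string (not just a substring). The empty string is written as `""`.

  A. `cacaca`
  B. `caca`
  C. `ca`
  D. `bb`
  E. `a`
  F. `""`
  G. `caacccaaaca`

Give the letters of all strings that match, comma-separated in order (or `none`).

A, B, C, F

A. `cacaca` → match
B. `caca` → match
C. `ca` → match
D. `bb` → no match
E. `a` → no match
F. `""` → match
G. `caacccaaaca` → no match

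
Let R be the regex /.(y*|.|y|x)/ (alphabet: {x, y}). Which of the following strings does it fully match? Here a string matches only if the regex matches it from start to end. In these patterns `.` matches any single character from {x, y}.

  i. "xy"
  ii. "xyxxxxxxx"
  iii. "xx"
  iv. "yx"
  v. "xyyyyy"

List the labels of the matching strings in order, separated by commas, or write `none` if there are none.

i → match
ii → no match
iii → match
iv → match
v → match

i, iii, iv, v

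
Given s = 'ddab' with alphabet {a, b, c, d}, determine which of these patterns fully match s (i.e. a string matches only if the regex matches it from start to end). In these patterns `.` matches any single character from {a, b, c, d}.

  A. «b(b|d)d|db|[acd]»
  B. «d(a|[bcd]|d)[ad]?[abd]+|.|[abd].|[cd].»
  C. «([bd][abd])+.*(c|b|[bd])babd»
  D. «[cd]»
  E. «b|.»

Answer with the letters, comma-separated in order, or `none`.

B

A → no match
B → match
C → no match — must end with 'babd'
D → no match
E → no match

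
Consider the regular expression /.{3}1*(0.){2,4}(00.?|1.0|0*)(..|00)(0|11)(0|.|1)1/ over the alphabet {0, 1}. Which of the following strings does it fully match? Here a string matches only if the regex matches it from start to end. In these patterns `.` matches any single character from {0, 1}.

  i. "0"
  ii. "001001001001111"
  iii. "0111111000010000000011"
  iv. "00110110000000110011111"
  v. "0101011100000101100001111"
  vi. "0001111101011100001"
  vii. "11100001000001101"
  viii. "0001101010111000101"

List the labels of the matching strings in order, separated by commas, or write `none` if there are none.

none

i → no match — must end with "1"
ii → no match
iii → no match
iv → no match
v → no match
vi → no match
vii → no match
viii → no match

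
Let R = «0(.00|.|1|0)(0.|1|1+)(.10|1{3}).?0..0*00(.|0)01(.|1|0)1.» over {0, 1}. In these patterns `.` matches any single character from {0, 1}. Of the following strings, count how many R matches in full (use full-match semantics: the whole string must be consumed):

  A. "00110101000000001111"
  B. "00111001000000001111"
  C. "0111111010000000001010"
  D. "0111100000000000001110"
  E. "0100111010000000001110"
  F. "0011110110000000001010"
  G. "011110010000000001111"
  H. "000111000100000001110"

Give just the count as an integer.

8

A → match
B → match
C → match
D → match
E → match
F → match
G → match
H → match
Total matched: 8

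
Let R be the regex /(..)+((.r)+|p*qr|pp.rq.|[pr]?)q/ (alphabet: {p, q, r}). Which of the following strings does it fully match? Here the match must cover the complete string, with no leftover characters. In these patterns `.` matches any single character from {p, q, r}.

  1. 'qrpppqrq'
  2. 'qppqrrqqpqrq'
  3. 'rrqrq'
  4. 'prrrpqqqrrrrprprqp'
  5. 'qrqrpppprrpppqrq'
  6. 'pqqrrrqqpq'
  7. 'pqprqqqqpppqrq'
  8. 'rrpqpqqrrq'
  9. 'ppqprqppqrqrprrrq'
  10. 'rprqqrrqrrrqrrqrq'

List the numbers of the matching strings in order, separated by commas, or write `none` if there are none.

1. 'qrpppqrq' → match
2. 'qppqrrqqpqrq' → match
3. 'rrqrq' → match
4 → no match — must end with 'q'
5 → match
6. 'pqqrrrqqpq' → match
7 → match
8. 'rrpqpqqrrq' → match
9 → match
10 → match

1, 2, 3, 5, 6, 7, 8, 9, 10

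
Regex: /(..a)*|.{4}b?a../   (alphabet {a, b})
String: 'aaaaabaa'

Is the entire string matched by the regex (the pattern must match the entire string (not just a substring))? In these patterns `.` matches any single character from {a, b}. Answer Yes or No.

No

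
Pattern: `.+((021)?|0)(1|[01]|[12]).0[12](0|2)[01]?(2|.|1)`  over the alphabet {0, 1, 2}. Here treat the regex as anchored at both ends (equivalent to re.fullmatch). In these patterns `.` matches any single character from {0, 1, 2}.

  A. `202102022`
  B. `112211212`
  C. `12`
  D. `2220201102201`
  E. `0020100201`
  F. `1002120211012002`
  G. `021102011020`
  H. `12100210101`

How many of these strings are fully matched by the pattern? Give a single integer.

3

A → no match
B → no match
C → no match
D → match
E → match
F → no match
G → no match
H → match
Total matched: 3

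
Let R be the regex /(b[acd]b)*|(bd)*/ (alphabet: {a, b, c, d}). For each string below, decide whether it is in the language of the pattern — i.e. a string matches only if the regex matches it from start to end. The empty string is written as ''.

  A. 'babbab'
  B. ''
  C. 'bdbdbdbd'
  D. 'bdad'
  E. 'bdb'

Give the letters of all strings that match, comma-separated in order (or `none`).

A, B, C, E

A → match
B → match
C → match
D → no match
E → match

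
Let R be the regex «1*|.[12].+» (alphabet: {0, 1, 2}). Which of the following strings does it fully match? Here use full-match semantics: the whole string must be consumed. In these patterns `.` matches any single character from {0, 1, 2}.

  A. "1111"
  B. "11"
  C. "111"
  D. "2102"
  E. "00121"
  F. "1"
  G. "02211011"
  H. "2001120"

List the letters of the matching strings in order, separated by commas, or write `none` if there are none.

A. "1111" → match
B. "11" → match
C. "111" → match
D. "2102" → match
E. "00121" → no match
F. "1" → match
G. "02211011" → match
H. "2001120" → no match

A, B, C, D, F, G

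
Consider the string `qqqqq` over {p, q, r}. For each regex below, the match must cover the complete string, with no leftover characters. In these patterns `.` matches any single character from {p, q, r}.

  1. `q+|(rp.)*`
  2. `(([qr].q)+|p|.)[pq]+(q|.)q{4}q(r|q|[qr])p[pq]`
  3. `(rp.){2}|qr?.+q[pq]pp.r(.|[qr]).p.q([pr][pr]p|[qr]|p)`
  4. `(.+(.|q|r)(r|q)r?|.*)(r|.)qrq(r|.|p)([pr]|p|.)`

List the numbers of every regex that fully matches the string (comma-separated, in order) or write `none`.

1 → match
2 → no match
3 → no match
4 → no match

1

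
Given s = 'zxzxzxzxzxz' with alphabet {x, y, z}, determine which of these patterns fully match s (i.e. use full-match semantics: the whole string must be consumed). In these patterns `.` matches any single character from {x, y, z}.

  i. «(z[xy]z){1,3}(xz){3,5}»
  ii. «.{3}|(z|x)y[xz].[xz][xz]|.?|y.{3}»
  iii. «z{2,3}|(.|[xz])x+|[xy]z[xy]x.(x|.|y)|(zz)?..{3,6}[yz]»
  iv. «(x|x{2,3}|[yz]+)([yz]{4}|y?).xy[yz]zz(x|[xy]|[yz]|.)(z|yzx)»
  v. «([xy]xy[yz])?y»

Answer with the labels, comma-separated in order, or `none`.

i → match
ii → no match
iii → no match
iv → no match
v → no match — must end with 'y'

i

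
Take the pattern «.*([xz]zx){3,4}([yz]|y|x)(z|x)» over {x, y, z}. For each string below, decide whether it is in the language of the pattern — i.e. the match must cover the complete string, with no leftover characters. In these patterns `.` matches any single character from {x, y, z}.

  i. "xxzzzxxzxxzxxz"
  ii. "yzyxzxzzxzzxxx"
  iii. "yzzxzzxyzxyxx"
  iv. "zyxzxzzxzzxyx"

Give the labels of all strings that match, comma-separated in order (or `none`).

i → match
ii → match
iii → no match
iv → match

i, ii, iv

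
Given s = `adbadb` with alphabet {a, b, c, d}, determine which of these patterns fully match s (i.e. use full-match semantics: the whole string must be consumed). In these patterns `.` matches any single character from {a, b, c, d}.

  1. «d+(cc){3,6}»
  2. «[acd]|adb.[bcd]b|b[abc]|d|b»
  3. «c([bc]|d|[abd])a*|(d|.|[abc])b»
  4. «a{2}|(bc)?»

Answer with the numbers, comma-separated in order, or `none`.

2

1 → no match — must start with `d`
2 → match
3 → no match
4 → no match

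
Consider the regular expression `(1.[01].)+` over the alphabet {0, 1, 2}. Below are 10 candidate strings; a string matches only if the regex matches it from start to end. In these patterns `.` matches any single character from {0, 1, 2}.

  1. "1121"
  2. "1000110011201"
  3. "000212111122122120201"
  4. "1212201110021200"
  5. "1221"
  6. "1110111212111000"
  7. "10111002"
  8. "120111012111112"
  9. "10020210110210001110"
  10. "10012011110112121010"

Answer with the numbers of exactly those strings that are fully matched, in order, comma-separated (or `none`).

6, 7

1 → no match
2 → no match
3 → no match — must start with "1"
4 → no match
5 → no match
6 → match
7 → match
8 → no match
9 → no match
10 → no match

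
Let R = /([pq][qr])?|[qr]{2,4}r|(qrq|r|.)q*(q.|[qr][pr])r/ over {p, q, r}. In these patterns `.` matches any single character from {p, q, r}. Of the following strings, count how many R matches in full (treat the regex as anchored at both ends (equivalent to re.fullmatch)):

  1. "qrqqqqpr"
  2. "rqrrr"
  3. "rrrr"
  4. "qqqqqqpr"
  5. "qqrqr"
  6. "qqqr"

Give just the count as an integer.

1 → match
2 → match
3 → match
4 → match
5 → match
6 → match
Total matched: 6

6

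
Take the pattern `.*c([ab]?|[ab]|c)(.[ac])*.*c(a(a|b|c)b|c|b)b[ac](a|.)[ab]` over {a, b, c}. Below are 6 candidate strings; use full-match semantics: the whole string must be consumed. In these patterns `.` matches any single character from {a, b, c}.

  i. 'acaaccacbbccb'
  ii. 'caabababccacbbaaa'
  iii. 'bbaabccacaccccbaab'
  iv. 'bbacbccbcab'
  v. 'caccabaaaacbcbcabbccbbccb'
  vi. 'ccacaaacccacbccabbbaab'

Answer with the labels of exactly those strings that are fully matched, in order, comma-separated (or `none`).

i, ii, iii, iv, v, vi

i → match
ii → match
iii → match
iv → match
v → match
vi → match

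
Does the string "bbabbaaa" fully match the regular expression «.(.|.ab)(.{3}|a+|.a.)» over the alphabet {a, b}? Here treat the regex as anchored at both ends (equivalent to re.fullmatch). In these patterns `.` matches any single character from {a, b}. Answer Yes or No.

No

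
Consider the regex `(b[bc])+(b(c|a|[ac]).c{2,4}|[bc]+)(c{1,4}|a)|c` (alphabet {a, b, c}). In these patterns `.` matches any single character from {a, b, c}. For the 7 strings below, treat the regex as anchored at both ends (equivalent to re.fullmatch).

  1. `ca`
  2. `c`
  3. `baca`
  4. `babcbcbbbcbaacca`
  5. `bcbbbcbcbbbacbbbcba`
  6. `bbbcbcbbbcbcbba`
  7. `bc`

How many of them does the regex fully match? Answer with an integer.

2

1. `ca` → no match
2. `c` → match
3. `baca` → no match
4 → no match
5 → no match
6 → match
7. `bc` → no match
Total matched: 2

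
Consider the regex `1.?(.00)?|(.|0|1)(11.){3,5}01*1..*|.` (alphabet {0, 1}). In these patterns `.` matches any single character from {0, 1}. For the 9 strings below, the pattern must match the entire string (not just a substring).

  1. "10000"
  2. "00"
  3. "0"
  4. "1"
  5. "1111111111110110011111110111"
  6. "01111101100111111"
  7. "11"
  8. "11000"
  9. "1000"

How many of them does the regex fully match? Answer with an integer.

1 → match
2 → no match
3 → match
4 → match
5 → match
6 → match
7 → match
8 → match
9 → match
Total matched: 8

8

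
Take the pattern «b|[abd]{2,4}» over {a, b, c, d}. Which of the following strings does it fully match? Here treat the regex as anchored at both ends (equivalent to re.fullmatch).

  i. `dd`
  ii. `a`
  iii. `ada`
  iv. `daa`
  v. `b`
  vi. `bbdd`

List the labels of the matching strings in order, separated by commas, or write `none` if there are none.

i → match
ii → no match
iii → match
iv → match
v → match
vi → match

i, iii, iv, v, vi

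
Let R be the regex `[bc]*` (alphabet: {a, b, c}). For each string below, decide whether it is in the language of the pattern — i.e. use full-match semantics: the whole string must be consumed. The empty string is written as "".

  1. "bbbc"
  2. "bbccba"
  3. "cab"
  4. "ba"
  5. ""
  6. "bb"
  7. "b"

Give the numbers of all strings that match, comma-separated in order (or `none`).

1, 5, 6, 7

1 → match
2 → no match
3 → no match
4 → no match
5 → match
6 → match
7 → match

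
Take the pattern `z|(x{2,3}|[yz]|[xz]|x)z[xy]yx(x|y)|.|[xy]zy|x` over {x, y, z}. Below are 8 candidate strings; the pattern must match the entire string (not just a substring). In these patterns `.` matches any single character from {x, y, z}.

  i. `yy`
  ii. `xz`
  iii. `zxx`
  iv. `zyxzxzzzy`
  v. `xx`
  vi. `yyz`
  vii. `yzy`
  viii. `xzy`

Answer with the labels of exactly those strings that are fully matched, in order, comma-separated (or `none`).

i. `yy` → no match
ii. `xz` → no match
iii. `zxx` → no match
iv. `zyxzxzzzy` → no match
v. `xx` → no match
vi. `yyz` → no match
vii. `yzy` → match
viii. `xzy` → match

vii, viii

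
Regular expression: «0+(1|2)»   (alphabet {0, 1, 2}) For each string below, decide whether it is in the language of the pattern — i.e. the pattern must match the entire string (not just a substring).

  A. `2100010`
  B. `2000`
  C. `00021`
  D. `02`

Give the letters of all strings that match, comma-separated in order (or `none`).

A → no match — must start with `0`
B → no match — must start with `0`
C → no match
D → match

D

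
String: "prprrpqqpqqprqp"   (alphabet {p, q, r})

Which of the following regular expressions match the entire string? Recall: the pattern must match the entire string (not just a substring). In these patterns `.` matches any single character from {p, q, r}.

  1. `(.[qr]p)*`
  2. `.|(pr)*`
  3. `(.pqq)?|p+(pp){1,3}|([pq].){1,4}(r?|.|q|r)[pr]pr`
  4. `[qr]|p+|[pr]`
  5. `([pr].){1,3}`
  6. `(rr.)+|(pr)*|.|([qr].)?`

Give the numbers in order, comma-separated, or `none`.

1 → match
2 → no match
3 → no match
4 → no match
5 → no match
6 → no match

1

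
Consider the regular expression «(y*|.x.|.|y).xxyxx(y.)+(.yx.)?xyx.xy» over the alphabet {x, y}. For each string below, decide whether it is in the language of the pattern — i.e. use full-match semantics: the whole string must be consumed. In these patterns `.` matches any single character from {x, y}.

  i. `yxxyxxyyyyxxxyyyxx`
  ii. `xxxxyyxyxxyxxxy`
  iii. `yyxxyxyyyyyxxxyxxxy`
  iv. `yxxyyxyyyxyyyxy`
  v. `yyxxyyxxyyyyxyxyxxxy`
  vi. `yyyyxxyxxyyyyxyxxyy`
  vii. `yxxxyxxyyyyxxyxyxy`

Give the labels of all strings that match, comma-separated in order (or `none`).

i → no match — must end with `xy`
ii → no match
iii → no match
iv → no match
v → no match
vi → no match — must end with `xy`
vii → no match

none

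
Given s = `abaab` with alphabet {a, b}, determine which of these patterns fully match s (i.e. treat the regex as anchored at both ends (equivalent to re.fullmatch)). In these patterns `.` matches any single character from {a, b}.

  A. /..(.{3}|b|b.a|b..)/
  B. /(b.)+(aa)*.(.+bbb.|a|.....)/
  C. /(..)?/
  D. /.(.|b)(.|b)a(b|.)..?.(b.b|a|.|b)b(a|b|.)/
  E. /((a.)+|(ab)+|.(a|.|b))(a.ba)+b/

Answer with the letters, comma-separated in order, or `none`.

A

A → match
B → no match — must start with `b`
C → no match
D → no match
E → no match — must end with `bab`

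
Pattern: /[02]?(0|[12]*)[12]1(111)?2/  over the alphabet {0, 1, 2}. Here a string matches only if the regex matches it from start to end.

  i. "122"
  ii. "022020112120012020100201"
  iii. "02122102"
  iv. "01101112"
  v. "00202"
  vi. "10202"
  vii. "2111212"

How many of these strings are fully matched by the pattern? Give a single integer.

i → no match
ii → no match — must end with "2"
iii → no match
iv → no match
v → no match
vi → no match
vii → match
Total matched: 1

1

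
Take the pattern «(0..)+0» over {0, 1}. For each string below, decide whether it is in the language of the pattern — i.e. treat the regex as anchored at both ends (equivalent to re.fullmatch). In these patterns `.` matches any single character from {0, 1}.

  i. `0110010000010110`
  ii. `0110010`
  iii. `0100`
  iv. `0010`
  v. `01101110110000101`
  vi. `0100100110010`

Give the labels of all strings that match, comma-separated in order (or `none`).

i, ii, iii, iv, vi

i → match
ii → match
iii → match
iv → match
v → no match — must end with `0`
vi → match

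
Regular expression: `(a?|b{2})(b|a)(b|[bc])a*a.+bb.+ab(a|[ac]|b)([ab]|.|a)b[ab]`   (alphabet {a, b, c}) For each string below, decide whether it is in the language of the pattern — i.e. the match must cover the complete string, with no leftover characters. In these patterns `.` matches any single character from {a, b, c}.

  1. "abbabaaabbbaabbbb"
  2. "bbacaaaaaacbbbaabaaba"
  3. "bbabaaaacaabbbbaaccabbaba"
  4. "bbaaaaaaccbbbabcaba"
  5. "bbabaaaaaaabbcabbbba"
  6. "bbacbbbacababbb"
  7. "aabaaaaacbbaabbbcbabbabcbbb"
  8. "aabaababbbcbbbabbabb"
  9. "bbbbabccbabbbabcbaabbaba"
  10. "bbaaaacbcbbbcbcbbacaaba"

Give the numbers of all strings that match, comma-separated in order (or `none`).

1 → no match
2 → match
3 → match
4 → match
5 → match
6 → match
7 → match
8 → match
9 → match
10 → no match

2, 3, 4, 5, 6, 7, 8, 9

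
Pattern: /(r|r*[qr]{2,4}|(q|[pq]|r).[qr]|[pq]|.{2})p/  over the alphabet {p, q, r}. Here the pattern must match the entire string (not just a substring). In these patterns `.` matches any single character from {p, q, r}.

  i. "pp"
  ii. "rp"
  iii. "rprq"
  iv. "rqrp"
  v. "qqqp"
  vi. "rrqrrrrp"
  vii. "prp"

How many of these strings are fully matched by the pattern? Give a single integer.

5

i. "pp" → match
ii. "rp" → match
iii. "rprq" → no match — must end with "p"
iv. "rqrp" → match
v. "qqqp" → match
vi. "rrqrrrrp" → no match
vii. "prp" → match
Total matched: 5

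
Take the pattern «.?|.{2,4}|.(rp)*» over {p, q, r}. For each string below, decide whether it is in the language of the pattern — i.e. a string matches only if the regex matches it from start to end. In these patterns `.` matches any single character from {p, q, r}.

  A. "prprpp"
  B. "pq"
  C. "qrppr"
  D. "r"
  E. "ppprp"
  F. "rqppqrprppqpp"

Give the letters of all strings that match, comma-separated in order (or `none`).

B, D

A → no match
B → match
C → no match
D → match
E → no match
F → no match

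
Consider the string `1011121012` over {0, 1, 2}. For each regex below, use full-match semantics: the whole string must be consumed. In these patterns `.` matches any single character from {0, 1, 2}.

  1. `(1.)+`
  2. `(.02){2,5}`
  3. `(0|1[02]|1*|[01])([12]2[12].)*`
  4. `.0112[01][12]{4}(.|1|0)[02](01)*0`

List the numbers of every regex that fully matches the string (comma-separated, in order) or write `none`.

1

1 → match
2 → no match — must end with `02`
3 → no match
4 → no match — must end with `0`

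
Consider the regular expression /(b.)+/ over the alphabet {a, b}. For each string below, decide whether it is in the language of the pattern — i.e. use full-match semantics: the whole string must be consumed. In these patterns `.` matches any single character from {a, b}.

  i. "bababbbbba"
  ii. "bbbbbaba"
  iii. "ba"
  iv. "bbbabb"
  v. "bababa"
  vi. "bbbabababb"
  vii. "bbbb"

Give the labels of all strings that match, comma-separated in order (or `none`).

i → match
ii → match
iii → match
iv → match
v → match
vi → match
vii → match

i, ii, iii, iv, v, vi, vii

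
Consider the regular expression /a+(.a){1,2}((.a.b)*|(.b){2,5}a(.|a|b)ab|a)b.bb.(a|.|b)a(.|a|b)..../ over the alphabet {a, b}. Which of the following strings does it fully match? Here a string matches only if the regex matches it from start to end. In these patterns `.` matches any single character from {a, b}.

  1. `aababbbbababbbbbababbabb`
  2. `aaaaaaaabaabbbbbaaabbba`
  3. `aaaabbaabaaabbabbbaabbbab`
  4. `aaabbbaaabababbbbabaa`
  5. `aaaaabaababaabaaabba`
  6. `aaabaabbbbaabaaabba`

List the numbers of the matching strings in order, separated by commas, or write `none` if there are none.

1 → match
2 → match
3 → no match
4 → no match
5 → no match
6 → no match

1, 2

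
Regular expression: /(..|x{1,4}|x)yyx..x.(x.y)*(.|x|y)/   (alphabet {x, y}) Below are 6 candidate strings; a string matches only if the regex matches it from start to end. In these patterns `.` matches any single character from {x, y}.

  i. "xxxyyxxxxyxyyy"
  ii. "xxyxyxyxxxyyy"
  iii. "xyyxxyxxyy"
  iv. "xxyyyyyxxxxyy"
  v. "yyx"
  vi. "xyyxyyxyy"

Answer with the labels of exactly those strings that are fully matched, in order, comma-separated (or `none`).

i, vi

i → match
ii → no match
iii → no match
iv → no match
v → no match
vi → match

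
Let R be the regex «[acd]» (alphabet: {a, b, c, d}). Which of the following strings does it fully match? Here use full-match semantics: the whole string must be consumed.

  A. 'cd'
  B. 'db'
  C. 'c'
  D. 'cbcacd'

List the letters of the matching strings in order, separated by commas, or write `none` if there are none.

A → no match
B → no match
C → match
D → no match

C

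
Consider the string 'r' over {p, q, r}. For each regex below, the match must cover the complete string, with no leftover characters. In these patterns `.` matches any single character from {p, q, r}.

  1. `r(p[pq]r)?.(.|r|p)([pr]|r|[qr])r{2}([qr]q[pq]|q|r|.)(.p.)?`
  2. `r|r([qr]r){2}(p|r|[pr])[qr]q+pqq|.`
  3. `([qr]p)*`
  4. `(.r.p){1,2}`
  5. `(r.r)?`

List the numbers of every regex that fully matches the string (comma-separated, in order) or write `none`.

1 → no match
2 → match
3 → no match
4 → no match — must end with 'p'
5 → no match

2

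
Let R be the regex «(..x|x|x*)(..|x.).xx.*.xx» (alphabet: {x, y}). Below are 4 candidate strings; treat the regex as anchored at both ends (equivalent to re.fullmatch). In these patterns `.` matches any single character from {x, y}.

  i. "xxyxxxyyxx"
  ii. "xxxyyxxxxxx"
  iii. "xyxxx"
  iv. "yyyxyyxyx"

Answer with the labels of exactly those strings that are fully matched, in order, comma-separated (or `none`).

i → match
ii → match
iii → no match
iv → no match — must end with "xx"

i, ii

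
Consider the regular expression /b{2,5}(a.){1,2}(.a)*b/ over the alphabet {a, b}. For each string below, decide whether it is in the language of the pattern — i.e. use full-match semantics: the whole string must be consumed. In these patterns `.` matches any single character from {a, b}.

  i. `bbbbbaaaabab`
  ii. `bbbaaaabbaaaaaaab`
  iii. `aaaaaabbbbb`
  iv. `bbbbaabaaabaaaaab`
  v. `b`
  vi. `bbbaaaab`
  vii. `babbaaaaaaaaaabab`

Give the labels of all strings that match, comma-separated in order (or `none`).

i → match
ii → no match
iii → no match — must start with `b`
iv → match
v → no match
vi → match
vii → no match

i, iv, vi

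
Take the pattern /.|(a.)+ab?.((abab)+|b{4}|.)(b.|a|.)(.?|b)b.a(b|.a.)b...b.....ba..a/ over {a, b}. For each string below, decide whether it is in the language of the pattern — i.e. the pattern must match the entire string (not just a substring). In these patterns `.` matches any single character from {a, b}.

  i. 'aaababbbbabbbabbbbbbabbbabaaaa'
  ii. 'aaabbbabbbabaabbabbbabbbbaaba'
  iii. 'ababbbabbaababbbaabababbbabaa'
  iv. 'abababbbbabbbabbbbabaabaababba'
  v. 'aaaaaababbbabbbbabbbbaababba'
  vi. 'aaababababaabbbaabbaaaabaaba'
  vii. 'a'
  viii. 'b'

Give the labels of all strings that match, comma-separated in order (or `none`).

i, ii, iii, iv, v, vi, vii, viii

i → match
ii → match
iii → match
iv → match
v → match
vi → match
vii → match
viii → match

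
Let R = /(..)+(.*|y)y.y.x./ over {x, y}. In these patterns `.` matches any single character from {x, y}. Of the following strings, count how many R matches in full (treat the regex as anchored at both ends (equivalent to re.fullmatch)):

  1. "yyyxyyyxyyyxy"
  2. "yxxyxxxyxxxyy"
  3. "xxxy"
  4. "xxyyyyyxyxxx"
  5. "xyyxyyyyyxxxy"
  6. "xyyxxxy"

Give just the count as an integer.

1

1 → no match
2 → no match
3 → no match
4 → match
5 → no match
6 → no match
Total matched: 1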